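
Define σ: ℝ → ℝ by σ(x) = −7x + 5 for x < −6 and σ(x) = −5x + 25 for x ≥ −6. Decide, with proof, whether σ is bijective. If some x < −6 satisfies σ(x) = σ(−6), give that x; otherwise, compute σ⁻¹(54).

-50/7

Both pieces are strictly decreasing (slopes −7 and −5), so each is injective on its own interval.
The left piece maps (−∞, −6) onto (47, ∞); the right piece maps [−6, ∞) onto (−∞, 55].
These images overlap. In particular σ(−6) = 55 (right piece), and solving −7x + 5 = 55 on the left piece gives x = −50/7 < −6.
So σ(−50/7) = σ(−6) with −50/7 ≠ −6, and σ is not injective, hence not bijective. This x = −50/7 is the requested value below −6.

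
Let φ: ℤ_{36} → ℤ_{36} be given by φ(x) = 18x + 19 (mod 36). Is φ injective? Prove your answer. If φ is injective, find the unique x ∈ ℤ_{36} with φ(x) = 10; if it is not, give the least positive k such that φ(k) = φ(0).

2

By definition, φ is injective when φ(s) = φ(t) forces s = t.
We have gcd(18, 36) = 18 > 1. Taking s = 0 and t = 2: φ(0) = 19 and φ(2) = 18·2 + 19 = 55 ≡ 19 (mod 36).
So φ(0) = φ(2) while 0 ≠ 2, so φ is not injective.
Since φ is not injective, we find the least positive k with φ(k) = φ(0): this means 18k ≡ 0 (mod 36), i.e. 36 ∣ 18k. Since gcd(18, 36) = 18, dividing through by 18 this holds exactly when 2 ∣ k.
The smallest positive such k is 2.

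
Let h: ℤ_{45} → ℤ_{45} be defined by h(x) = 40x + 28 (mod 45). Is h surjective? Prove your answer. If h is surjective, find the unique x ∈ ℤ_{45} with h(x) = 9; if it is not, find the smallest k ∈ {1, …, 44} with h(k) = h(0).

By definition, surjectivity means every element of the codomain has a preimage under h.
Since gcd(40, 45) = 5, we have 40x ≡ 0 (mod 5) for all x, so h(x) ≡ 3 (mod 5).
But 0 ≢ 3 (mod 5), so 0 ∈ ℤ_{45} has no preimage. So h is not surjective.
Since h is not surjective, we find the least positive k with h(k) = h(0): this means 40k ≡ 0 (mod 45), i.e. 45 ∣ 40k. Since gcd(40, 45) = 5, dividing through by 5 this holds exactly when 9 ∣ 8k, and as gcd(8, 9) = 1, exactly when 9 ∣ k.
The smallest positive such k is 9.

9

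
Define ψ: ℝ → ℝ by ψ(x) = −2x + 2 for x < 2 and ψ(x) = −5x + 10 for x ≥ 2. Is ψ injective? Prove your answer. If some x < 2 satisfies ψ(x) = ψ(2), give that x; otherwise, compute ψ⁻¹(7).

1

Both pieces are strictly decreasing (slopes −2 and −5), so each is injective on its own interval.
The left piece maps (−∞, 2) onto (−2, ∞); the right piece maps [2, ∞) onto (−∞, 0].
These images overlap. In particular ψ(2) = 0 (right piece), and solving −2x + 2 = 0 on the left piece gives x = 1 < 2.
So ψ(1) = ψ(2) with 1 ≠ 2, and ψ is not injective. This x = 1 is the requested value below 2.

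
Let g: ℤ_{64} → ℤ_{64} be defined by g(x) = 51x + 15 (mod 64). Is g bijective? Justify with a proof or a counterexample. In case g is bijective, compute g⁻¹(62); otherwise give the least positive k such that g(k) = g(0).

21

Suppose g(s) = g(t) in ℤ_{64}. Then 51s + 15 ≡ 51t + 15 (mod 64), hence 51(s − t) ≡ 0 (mod 64).
Since gcd(51, 64) = 1, 51 is invertible modulo 64, therefore s − t ≡ 0 (mod 64), i.e. s = t.
We now compute 51⁻¹ mod 64 explicitly. Euclid's algorithm: 64 = 1·51 + 13, 51 = 3·13 + 12, 13 = 1·12 + 1; back-substituting gives 1 = 59·51 − 47·64, so 51⁻¹ ≡ 59 (mod 64).
Then y ↦ 59(y − 15) is a two-sided inverse to g, so every y ∈ ℤ_{64} has a preimage.
Thus g is bijective.
Since g is bijective, we find g⁻¹(62): we need 51x ≡ 62 − 15 ≡ 47 (mod 64). Using 51⁻¹ = 59: x ≡ 59·47 = 2773 = 43·64 + 21, so x = 21.
Check: g(21) = 51·21 + 15 = 1086 = 16·64 + 62 ≡ 62 (mod 64).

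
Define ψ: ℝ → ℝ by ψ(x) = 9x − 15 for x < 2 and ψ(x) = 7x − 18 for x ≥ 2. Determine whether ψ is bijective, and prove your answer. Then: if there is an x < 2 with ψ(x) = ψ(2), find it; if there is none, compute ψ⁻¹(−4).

11/9

Both pieces are strictly increasing (slopes 9 and 7), so each is injective on its own interval.
The left piece maps (−∞, 2) onto (−∞, 3); the right piece maps [2, ∞) onto [−4, ∞).
These images overlap. In particular ψ(2) = −4 (right piece), and solving 9x − 15 = −4 on the left piece gives x = 11/9 < 2.
So ψ(11/9) = ψ(2) with 11/9 ≠ 2, and ψ is not injective, hence not bijective. This x = 11/9 is the requested value below 2.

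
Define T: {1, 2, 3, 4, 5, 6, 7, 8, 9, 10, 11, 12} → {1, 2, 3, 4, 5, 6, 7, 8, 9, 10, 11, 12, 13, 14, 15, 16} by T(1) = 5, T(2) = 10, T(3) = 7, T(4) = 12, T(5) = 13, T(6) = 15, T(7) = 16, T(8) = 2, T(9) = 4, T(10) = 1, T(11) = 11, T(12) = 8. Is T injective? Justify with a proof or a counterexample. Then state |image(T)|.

The values T(1), …, T(12) are 5, 10, 7, 12, 13, 15, 16, 2, 4, 1, 11, 8 — all distinct.
So T(s) = T(t) only when s = t, and T is injective.
The image of T is {1, 2, 4, 5, 7, 8, 10, 11, 12, 13, 15, 16}, which has 12 elements.

12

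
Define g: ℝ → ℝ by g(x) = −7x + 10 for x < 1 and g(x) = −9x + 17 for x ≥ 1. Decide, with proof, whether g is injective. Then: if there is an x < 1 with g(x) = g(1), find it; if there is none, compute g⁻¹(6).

2/7

Both pieces are strictly decreasing (slopes −7 and −9), so each is injective on its own interval.
The left piece maps (−∞, 1) onto (3, ∞); the right piece maps [1, ∞) onto (−∞, 8].
These images overlap. In particular g(1) = 8 (right piece), and solving −7x + 10 = 8 on the left piece gives x = 2/7 < 1.
So g(2/7) = g(1) with 2/7 ≠ 1, and g is not injective. This x = 2/7 is the requested value below 1.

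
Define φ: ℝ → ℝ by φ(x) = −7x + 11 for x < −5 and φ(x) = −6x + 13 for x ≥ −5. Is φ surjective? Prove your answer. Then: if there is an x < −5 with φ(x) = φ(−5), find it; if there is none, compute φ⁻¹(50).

Both pieces are strictly decreasing (slopes −7 and −6), so each is injective on its own interval.
The left piece maps (−∞, −5) onto (46, ∞); the right piece maps [−5, ∞) onto (−∞, 43].
The union (46, ∞) ∪ (−∞, 43] omits the interval between 46 and 43; in particular 46 has no preimage. So φ is not surjective.
Because the two images are disjoint, no x < −5 has φ(x) = φ(−5), so we compute φ⁻¹(50): 50 lies in (46, ∞), so solve −7x + 11 = 50: x = (50 − 11)/(−7) = −39/7.

-39/7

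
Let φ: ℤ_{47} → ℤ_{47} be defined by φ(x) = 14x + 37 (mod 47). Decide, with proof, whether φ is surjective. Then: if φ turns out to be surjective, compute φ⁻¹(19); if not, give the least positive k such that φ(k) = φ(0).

Recall: φ is surjective if every y in the codomain equals φ(x) for some x in the domain.
Since gcd(14, 47) = 1, 14 is invertible modulo 47. Euclid's algorithm: 47 = 3·14 + 5, 14 = 2·5 + 4, 5 = 1·4 + 1; back-substituting gives 1 = 37·14 − 11·47, so 14⁻¹ ≡ 37 (mod 47).
Then y ↦ 37(y − 37) is a two-sided inverse to φ, so every y ∈ ℤ_{47} has a preimage.
So φ is surjective.
Since φ is surjective, we compute φ⁻¹(19): solve 14x + 37 ≡ 19 (mod 47), i.e. 14x ≡ 29 (mod 47).
Multiplying by 14⁻¹ = 37 gives x ≡ 37·29 = 1073 = 22·47 + 39 ≡ 39 (mod 47).
Check: φ(39) = 14·39 + 37 = 583 = 12·47 + 19 ≡ 19 (mod 47).

39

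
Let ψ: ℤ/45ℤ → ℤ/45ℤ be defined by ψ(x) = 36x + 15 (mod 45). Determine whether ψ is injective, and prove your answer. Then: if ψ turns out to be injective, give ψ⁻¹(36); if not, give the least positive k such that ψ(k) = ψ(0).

Recall that ψ is injective when ψ(x_1) = ψ(x_2) forces x_1 = x_2.
We have gcd(36, 45) = 9 > 1. Taking x_1 = 0 and x_2 = 5: ψ(0) = 15 and ψ(5) = 36·5 + 15 = 195 ≡ 15 (mod 45).
So ψ(0) = ψ(5) while 0 ≠ 5, hence ψ is not injective.
Since ψ is not injective, we find the least positive k with ψ(k) = ψ(0): this means 36k ≡ 0 (mod 45), i.e. 45 ∣ 36k. Since gcd(36, 45) = 9, dividing through by 9 this holds exactly when 5 ∣ 4k, and as gcd(4, 5) = 1, exactly when 5 ∣ k.
The smallest positive such k is 5.

5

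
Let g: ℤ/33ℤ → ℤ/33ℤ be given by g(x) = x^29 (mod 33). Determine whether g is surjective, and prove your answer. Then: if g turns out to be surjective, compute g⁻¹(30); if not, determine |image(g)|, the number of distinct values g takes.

18

Computing x^29 mod 33 for each x (by repeated squaring, reducing mod 33 at every step), the values g(0), g(1), …, g(32) are: 0, 1, 17, 15, 25, 20, 24, 19, 29, 27, 10, 11, 12, 28, 26, 3, 31, 2, 30, 7, 5, 21, 22, 23, 6, 4, 14, 9, 13, 8, 18, 16, 32.
Every element of ℤ/33ℤ appears exactly once in this list, so g is a bijection, and in particular surjective.
Since g is surjective, we read off the preimage of 30 from the same table: g(18) = 30, so g⁻¹(30) = 18.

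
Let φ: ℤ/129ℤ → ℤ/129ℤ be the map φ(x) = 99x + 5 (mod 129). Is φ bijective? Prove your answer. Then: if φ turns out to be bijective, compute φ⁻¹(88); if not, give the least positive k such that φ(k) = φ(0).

43

We have gcd(99, 129) = 3 > 1. Taking x_1 = 0 and x_2 = 43: φ(0) = 5 and φ(43) = 99·43 + 5 = 4262 ≡ 5 (mod 129).
So φ(0) = φ(43) while 0 ≠ 43, therefore φ is not injective, hence not bijective.
Since φ is not bijective, we find the least positive k with φ(k) = φ(0): this means 99k ≡ 0 (mod 129), i.e. 129 ∣ 99k. Since gcd(99, 129) = 3, dividing through by 3 this holds exactly when 43 ∣ 33k, and as gcd(33, 43) = 1, exactly when 43 ∣ k.
The smallest positive such k is 43.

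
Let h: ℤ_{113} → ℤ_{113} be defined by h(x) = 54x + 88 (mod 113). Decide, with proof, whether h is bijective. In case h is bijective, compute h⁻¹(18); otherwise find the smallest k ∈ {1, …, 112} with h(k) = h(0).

28

Suppose h(u) = h(v) in ℤ_{113}. Then 54u + 88 ≡ 54v + 88 (mod 113), thus 54(u − v) ≡ 0 (mod 113).
Since gcd(54, 113) = 1, 54 is invertible modulo 113, thus u − v ≡ 0 (mod 113), i.e. u = v.
We now compute 54⁻¹ mod 113 explicitly. Euclid's algorithm: 113 = 2·54 + 5, 54 = 10·5 + 4, 5 = 1·4 + 1; back-substituting gives 1 = 90·54 − 43·113, so 54⁻¹ ≡ 90 (mod 113).
Then y ↦ 90(y − 88) is a two-sided inverse to h, so every y ∈ ℤ_{113} has a preimage.
Hence h is bijective.
Since h is bijective, we find h⁻¹(18): we need 54x ≡ 18 − 88 ≡ 43 (mod 113). Using 54⁻¹ = 90: x ≡ 90·43 = 3870 = 34·113 + 28, so x = 28.
Check: h(28) = 54·28 + 88 = 1600 = 14·113 + 18 ≡ 18 (mod 113).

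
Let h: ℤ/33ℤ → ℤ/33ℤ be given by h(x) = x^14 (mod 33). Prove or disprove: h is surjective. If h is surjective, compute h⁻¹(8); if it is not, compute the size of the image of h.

h(4): Repeated squaring mod 33: 4^1 ≡ 4, 4^2 ≡ 4² = 16, 4^4 ≡ 16² = 256 ≡ 25, 4^8 ≡ 25² = 625 ≡ 31. Since 14 = 8 + 4 + 2, 4^14 ≡ 31·25·16: 31·25 = 775 ≡ 16, then 16·16 = 256 ≡ 25. So 4^14 ≡ 25 (mod 33).
h(7): Repeated squaring mod 33: 7^1 ≡ 7, 7^2 ≡ 7² = 49 ≡ 16, 7^4 ≡ 16² = 256 ≡ 25, 7^8 ≡ 25² = 625 ≡ 31. Since 14 = 8 + 4 + 2, 7^14 ≡ 31·25·16: 31·25 = 775 ≡ 16, then 16·16 = 256 ≡ 25. So 7^14 ≡ 25 (mod 33).
So h(4) = h(7) = 25 while 4 ≠ 7, so h is not injective.
A non-injective map from the 33-element set ℤ/33ℤ to itself takes at most 32 distinct values, so it cannot be surjective. Therefore h is not surjective.
Since h is not surjective, we determine |image(h)|. Computing x^14 mod 33 for each x (by repeated squaring, reducing mod 33 at every step), the values h(0), h(1), …, h(32) are: 0, 1, 16, 15, 25, 31, 9, 25, 4, 27, 1, 22, 12, 16, 4, 3, 31, 31, 3, 4, 16, 12, 22, 1, 27, 4, 25, 9, 31, 25, 15, 16, 1.
The distinct values are {0, 1, 3, 4, 9, 12, 15, 16, 22, 25, 27, 31}; there are 12 of them.

12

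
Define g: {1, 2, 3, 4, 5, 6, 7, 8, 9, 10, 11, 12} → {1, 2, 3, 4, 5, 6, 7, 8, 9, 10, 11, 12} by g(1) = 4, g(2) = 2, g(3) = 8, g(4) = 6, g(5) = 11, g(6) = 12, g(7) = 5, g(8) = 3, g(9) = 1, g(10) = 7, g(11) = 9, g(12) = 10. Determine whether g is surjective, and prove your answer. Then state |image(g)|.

12

Every element of the codomain has a preimage: 1 = g(9), 2 = g(2), 3 = g(8), 4 = g(1), 5 = g(7), 6 = g(4), 7 = g(10), 8 = g(3), 9 = g(11), 10 = g(12), 11 = g(5), 12 = g(6).
Therefore g is surjective.
The image of g is {1, 2, 3, 4, 5, 6, 7, 8, 9, 10, 11, 12}, which has 12 elements.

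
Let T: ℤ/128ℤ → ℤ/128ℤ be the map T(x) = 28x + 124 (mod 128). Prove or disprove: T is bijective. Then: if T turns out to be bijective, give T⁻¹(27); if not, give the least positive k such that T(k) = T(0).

32

We have gcd(28, 128) = 4 > 1. Taking u = 0 and v = 32: T(0) = 124 and T(32) = 28·32 + 124 = 1020 ≡ 124 (mod 128).
So T(0) = T(32) while 0 ≠ 32, so T is not injective, hence not bijective.
Since T is not bijective, we find the least positive k with T(k) = T(0): this means 28k ≡ 0 (mod 128), i.e. 128 ∣ 28k. Since gcd(28, 128) = 4, dividing through by 4 this holds exactly when 32 ∣ 7k, and as gcd(7, 32) = 1, exactly when 32 ∣ k.
The smallest positive such k is 32.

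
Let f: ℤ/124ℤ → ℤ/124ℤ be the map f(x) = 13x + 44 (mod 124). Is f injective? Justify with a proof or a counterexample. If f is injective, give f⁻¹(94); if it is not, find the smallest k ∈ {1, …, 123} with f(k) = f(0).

Suppose f(s) = f(t) in ℤ/124ℤ. Then 13s + 44 ≡ 13t + 44 (mod 124), hence 13(s − t) ≡ 0 (mod 124).
Since gcd(13, 124) = 1, 13 is invertible modulo 124, so s − t ≡ 0 (mod 124), i.e. s = t.
Hence f is injective.
We now compute 13⁻¹ mod 124 explicitly. Euclid's algorithm: 124 = 9·13 + 7, 13 = 1·7 + 6, 7 = 1·6 + 1; back-substituting gives 1 = 105·13 − 11·124, so 13⁻¹ ≡ 105 (mod 124).
Since f is injective, we find f⁻¹(94): we need 13x ≡ 94 − 44 ≡ 50 (mod 124). Using 13⁻¹ = 105: x ≡ 105·50 = 5250 = 42·124 + 42, so x = 42.
Check: f(42) = 13·42 + 44 = 590 = 4·124 + 94 ≡ 94 (mod 124).

42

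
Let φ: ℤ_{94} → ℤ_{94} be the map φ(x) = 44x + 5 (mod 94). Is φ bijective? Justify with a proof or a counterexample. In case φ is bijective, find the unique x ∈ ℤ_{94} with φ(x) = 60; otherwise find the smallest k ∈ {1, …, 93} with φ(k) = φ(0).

We have gcd(44, 94) = 2 > 1. Taking u = 0 and v = 47: φ(0) = 5 and φ(47) = 44·47 + 5 = 2073 ≡ 5 (mod 94).
So φ(0) = φ(47) while 0 ≠ 47, so φ is not injective, hence not bijective.
Since φ is not bijective, we find the least positive k with φ(k) = φ(0): this means 44k ≡ 0 (mod 94), i.e. 94 ∣ 44k. Since gcd(44, 94) = 2, dividing through by 2 this holds exactly when 47 ∣ 22k, and as gcd(22, 47) = 1, exactly when 47 ∣ k.
The smallest positive such k is 47.

47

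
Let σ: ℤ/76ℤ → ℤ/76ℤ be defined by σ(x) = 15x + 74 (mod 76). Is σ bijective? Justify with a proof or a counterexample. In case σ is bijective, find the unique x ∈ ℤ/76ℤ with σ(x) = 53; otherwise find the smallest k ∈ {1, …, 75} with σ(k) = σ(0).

29

Recall that injectivity means: for all x_1, x_2 in the domain, σ(x_1) = σ(x_2) implies x_1 = x_2.
Suppose σ(x_1) = σ(x_2) in ℤ/76ℤ. Then 15x_1 + 74 ≡ 15x_2 + 74 (mod 76), so 15(x_1 − x_2) ≡ 0 (mod 76).
Since gcd(15, 76) = 1, 15 is invertible modulo 76, so x_1 − x_2 ≡ 0 (mod 76), i.e. x_1 = x_2.
We now compute 15⁻¹ mod 76 explicitly. Euclid's algorithm: 76 = 5·15 + 1; back-substituting gives 1 = 71·15 − 14·76, so 15⁻¹ ≡ 71 (mod 76).
Then y ↦ 71(y − 74) is a two-sided inverse to σ, so every y ∈ ℤ/76ℤ has a preimage.
Therefore σ is bijective.
Since σ is bijective, we find σ⁻¹(53): we need 15x ≡ 53 − 74 ≡ 55 (mod 76). Using 15⁻¹ = 71: x ≡ 71·55 = 3905 = 51·76 + 29, so x = 29.
Check: σ(29) = 15·29 + 74 = 509 = 6·76 + 53 ≡ 53 (mod 76).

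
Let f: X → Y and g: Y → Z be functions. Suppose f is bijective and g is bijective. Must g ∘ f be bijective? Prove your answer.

Injectivity: if g(f(a)) = g(f(b)) then f(a) = f(b) (g injective) so a = b (f injective).
Surjectivity: for c ∈ Z pick b with g(b) = c, then a with f(a) = b; then (g ∘ f)(a) = c.
So g ∘ f is bijective.

bijective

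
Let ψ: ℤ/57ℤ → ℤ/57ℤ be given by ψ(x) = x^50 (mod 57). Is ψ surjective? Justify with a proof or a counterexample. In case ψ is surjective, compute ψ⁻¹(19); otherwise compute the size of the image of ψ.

ψ(8): Repeated squaring mod 57: 8^1 ≡ 8, 8^2 ≡ 8² = 64 ≡ 7, 8^4 ≡ 7² = 49, 8^8 ≡ 49² = 2401 ≡ 7, 8^16 ≡ 7² = 49, 8^32 ≡ 49² = 2401 ≡ 7. Since 50 = 32 + 16 + 2, 8^50 ≡ 7·49·7: 7·49 = 343 ≡ 1, then 1·7 = 7. So 8^50 ≡ 7 (mod 57).
ψ(11): Repeated squaring mod 57: 11^1 ≡ 11, 11^2 ≡ 11² = 121 ≡ 7, 11^4 ≡ 7² = 49, 11^8 ≡ 49² = 2401 ≡ 7, 11^16 ≡ 7² = 49, 11^32 ≡ 49² = 2401 ≡ 7. Since 50 = 32 + 16 + 2, 11^50 ≡ 7·49·7: 7·49 = 343 ≡ 1, then 1·7 = 7. So 11^50 ≡ 7 (mod 57).
So ψ(8) = ψ(11) = 7 while 8 ≠ 11, so ψ is not injective.
A non-injective map from the 57-element set ℤ/57ℤ to itself takes at most 56 distinct values, so it cannot be surjective. Hence ψ is not surjective.
Since ψ is not surjective, we determine |image(ψ)|. Computing x^50 mod 57 for each x (by repeated squaring, reducing mod 57 at every step), the values ψ(0), ψ(1), …, ψ(56) are: 0, 1, 25, 42, 55, 28, 24, 49, 7, 54, 16, 7, 30, 43, 28, 36, 4, 25, 39, 19, 1, 6, 4, 55, 9, 43, 49, 45, 16, 16, 45, 49, 43, 9, 55, 4, 6, 1, 19, 39, 25, 4, 36, 28, 43, 30, 7, 16, 54, 7, 49, 24, 28, 55, 42, 25, 1.
The distinct values are {0, 1, 4, 6, 7, 9, 16, 19, 24, 25, 28, 30, 36, 39, 42, 43, 45, 49, 54, 55}; there are 20 of them.

20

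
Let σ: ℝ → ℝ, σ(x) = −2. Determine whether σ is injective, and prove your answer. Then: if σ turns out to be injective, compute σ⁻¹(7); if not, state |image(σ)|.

σ(0) = −2 = σ(1) with 0 ≠ 1, so σ is not injective.
Since σ is not injective, we state |image(σ)|: the image of σ is {−2}, which has 1 element.

1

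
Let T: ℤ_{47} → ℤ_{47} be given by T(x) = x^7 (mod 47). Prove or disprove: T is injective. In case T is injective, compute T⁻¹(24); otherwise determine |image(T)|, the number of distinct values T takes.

14

Since 47 is prime, the nonzero elements of ℤ_{47} form a cyclic group of order 46.
As gcd(7, 46) = 1, raising to the 7th power is a bijection on this group: if a^7 ≡ b^7 then (ab^{−1})^7 = 1, and the only element of order dividing gcd(7, 46) = 1 is 1, so a = b.
With T(0) = 0 this makes T injective on all of ℤ_{47}, hence bijective (finite equal-size domain and codomain). In particular T is injective.
Since T is injective, we find the preimage of 24. The inverse of x ↦ x^7 on (ℤ_{47})^× is x ↦ x^33, because 7·33 = 231 = 5·46 + 1 ≡ 1 (mod 46) and x^{46} = 1 for x ≠ 0 (Fermat). So T⁻¹(24) = 24^33 mod 47.
Repeated squaring mod 47: 24^1 ≡ 24, 24^2 ≡ 24² = 576 ≡ 12, 24^4 ≡ 12² = 144 ≡ 3, 24^8 ≡ 3² = 9, 24^16 ≡ 9² = 81 ≡ 34, 24^32 ≡ 34² = 1156 ≡ 28. Since 33 = 32 + 1, 24^33 ≡ 28·24: 28·24 = 672 ≡ 14. So 24^33 ≡ 14 (mod 47).
Hence T⁻¹(24) = 14.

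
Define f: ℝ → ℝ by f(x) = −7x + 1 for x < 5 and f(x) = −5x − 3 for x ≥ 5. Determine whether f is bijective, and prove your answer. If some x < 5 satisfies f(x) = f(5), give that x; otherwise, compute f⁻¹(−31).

29/7

Both pieces are strictly decreasing (slopes −7 and −5), so each is injective on its own interval.
The left piece maps (−∞, 5) onto (−34, ∞); the right piece maps [5, ∞) onto (−∞, −28].
These images overlap. In particular f(5) = −28 (right piece), and solving −7x + 1 = −28 on the left piece gives x = 29/7 < 5.
So f(29/7) = f(5) with 29/7 ≠ 5, and f is not injective, hence not bijective. This x = 29/7 is the requested value below 5.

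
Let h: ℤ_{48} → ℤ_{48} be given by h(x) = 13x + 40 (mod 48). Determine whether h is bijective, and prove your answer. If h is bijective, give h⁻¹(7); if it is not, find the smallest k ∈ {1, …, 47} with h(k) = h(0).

27

Suppose h(s) = h(t) in ℤ_{48}. Then 13s + 40 ≡ 13t + 40 (mod 48), thus 13(s − t) ≡ 0 (mod 48).
Since gcd(13, 48) = 1, 13 is invertible modulo 48, thus s − t ≡ 0 (mod 48), i.e. s = t.
We now compute 13⁻¹ mod 48 explicitly. Euclid's algorithm: 48 = 3·13 + 9, 13 = 1·9 + 4, 9 = 2·4 + 1; back-substituting gives 1 = 37·13 − 10·48, so 13⁻¹ ≡ 37 (mod 48).
Then y ↦ 37(y − 40) is a two-sided inverse to h, so every y ∈ ℤ_{48} has a preimage.
So h is bijective.
Since h is bijective, we compute h⁻¹(7): solve 13x + 40 ≡ 7 (mod 48), i.e. 13x ≡ 15 (mod 48).
Multiplying by 13⁻¹ = 37 gives x ≡ 37·15 = 555 = 11·48 + 27 ≡ 27 (mod 48).
Check: h(27) = 13·27 + 40 = 391 = 8·48 + 7 ≡ 7 (mod 48).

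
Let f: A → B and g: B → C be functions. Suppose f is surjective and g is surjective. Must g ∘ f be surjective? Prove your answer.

surjective

Let c ∈ C. Since g is surjective, there is b ∈ B with g(b) = c. Since f is surjective, there is a ∈ A with f(a) = b.
Then (g ∘ f)(a) = g(b) = c. Thus g ∘ f is surjective.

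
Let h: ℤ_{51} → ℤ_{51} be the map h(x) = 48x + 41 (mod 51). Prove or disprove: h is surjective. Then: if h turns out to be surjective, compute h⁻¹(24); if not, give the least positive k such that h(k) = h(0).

Since gcd(48, 51) = 3, we have 48x ≡ 0 (mod 3) for all x, so h(x) ≡ 2 (mod 3).
But 0 ≢ 2 (mod 3), so 0 ∈ ℤ_{51} has no preimage. Therefore h is not surjective.
Since h is not surjective, we find the least positive k with h(k) = h(0): this means 48k ≡ 0 (mod 51), i.e. 51 ∣ 48k. Since gcd(48, 51) = 3, dividing through by 3 this holds exactly when 17 ∣ 16k, and as gcd(16, 17) = 1, exactly when 17 ∣ k.
The smallest positive such k is 17.

17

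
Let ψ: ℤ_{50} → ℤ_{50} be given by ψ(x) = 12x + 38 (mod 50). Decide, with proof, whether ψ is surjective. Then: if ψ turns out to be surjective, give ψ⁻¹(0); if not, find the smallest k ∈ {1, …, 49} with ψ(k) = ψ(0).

25

Since gcd(12, 50) = 2, we have 12x ≡ 0 (mod 2) for all x, so ψ(x) ≡ 0 (mod 2).
But 1 ≢ 0 (mod 2), so 1 ∈ ℤ_{50} has no preimage. Therefore ψ is not surjective.
Since ψ is not surjective, we find the least positive k with ψ(k) = ψ(0): this means 12k ≡ 0 (mod 50), i.e. 50 ∣ 12k. Since gcd(12, 50) = 2, dividing through by 2 this holds exactly when 25 ∣ 6k, and as gcd(6, 25) = 1, exactly when 25 ∣ k.
The smallest positive such k is 25.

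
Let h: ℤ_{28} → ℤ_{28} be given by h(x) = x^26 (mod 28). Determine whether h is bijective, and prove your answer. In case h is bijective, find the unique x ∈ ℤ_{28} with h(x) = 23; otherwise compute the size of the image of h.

h(6): Repeated squaring mod 28: 6^1 ≡ 6, 6^2 ≡ 6² = 36 ≡ 8, 6^4 ≡ 8² = 64 ≡ 8, 6^8 ≡ 8² = 64 ≡ 8, 6^16 ≡ 8² = 64 ≡ 8. Since 26 = 16 + 8 + 2, 6^26 ≡ 8·8·8: 8·8 = 64 ≡ 8, then 8·8 = 64 ≡ 8. So 6^26 ≡ 8 (mod 28).
h(8): Repeated squaring mod 28: 8^1 ≡ 8, 8^2 ≡ 8² = 64 ≡ 8, 8^4 ≡ 8² = 64 ≡ 8, 8^8 ≡ 8² = 64 ≡ 8, 8^16 ≡ 8² = 64 ≡ 8. Since 26 = 16 + 8 + 2, 8^26 ≡ 8·8·8: 8·8 = 64 ≡ 8, then 8·8 = 64 ≡ 8. So 8^26 ≡ 8 (mod 28).
So h(6) = h(8) = 8 while 6 ≠ 8, hence h is not injective, hence not bijective.
Since h is not bijective, we determine |image(h)|. Computing x^26 mod 28 for each x (by repeated squaring, reducing mod 28 at every step), the values h(0), h(1), …, h(27) are: 0, 1, 4, 9, 16, 25, 8, 21, 8, 25, 16, 9, 4, 1, 0, 1, 4, 9, 16, 25, 8, 21, 8, 25, 16, 9, 4, 1.
The distinct values are {0, 1, 4, 8, 9, 16, 21, 25}; there are 8 of them.

8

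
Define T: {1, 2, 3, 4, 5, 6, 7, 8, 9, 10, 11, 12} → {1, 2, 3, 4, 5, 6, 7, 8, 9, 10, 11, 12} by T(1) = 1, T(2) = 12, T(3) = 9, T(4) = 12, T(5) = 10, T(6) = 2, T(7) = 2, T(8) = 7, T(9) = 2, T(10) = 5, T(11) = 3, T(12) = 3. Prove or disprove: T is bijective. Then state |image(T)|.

T(2) = 12 = T(4) with 2 ≠ 4, so T is not injective, hence not bijective.
The image of T is {1, 2, 3, 5, 7, 9, 10, 12}, which has 8 elements.

8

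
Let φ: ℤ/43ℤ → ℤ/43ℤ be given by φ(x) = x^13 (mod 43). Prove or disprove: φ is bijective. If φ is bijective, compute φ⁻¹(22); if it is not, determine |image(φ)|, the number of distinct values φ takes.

2

Since 43 is prime, the nonzero elements of ℤ/43ℤ form a cyclic group of order 42.
As gcd(13, 42) = 1, raising to the 13th power is a bijection on this group: if a^13 ≡ b^13 then (ab^{−1})^13 = 1, and the only element of order dividing gcd(13, 42) = 1 is 1, so a = b.
With φ(0) = 0 this makes φ injective on all of ℤ/43ℤ, hence bijective (finite equal-size domain and codomain). In particular φ is bijective.
Since φ is bijective, we find the preimage of 22. The inverse of x ↦ x^13 on (ℤ/43ℤ)^× is x ↦ x^13, because 13·13 = 169 = 4·42 + 1 ≡ 1 (mod 42) and x^{42} = 1 for x ≠ 0 (Fermat). So φ⁻¹(22) = 22^13 mod 43.
Repeated squaring mod 43: 22^1 ≡ 22, 22^2 ≡ 22² = 484 ≡ 11, 22^4 ≡ 11² = 121 ≡ 35, 22^8 ≡ 35² = 1225 ≡ 21. Since 13 = 8 + 4 + 1, 22^13 ≡ 21·35·22: 21·35 = 735 ≡ 4, then 4·22 = 88 ≡ 2. So 22^13 ≡ 2 (mod 43).
Hence φ⁻¹(22) = 2.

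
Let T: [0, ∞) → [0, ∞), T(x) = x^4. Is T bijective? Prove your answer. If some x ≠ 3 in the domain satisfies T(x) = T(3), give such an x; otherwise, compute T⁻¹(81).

3

On [0, ∞), x ↦ x^4 is strictly increasing (injective) and for any y ∈ [0, ∞) the 4th root y^{1/4} lies in [0, ∞) (surjective). So T is bijective.
Since x ↦ x^4 is strictly increasing on [0, ∞), it is injective there, so no x ≠ 3 in the domain has T(x) = T(3). We therefore compute T⁻¹(81) = 81^{1/4} = 3 (indeed 3^4 = 81).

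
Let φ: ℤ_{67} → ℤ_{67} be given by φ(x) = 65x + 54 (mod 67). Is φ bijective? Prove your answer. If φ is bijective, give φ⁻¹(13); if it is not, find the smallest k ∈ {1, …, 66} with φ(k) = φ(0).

54

Recall that φ is injective when φ(s) = φ(t) forces s = t.
Suppose φ(s) = φ(t) in ℤ_{67}. Then 65s + 54 ≡ 65t + 54 (mod 67), thus 65(s − t) ≡ 0 (mod 67).
Since gcd(65, 67) = 1, 65 is invertible modulo 67, hence s − t ≡ 0 (mod 67), i.e. s = t.
We now compute 65⁻¹ mod 67 explicitly. Euclid's algorithm: 67 = 1·65 + 2, 65 = 32·2 + 1; back-substituting gives 1 = 33·65 − 32·67, so 65⁻¹ ≡ 33 (mod 67).
For any y ∈ ℤ_{67}, x = 33(y − 54) mod 67 satisfies φ(x) = 65·33(y − 54) + 54 ≡ y (since 65·33 ≡ 1 mod 67). So every y has a preimage.
Hence φ is bijective.
Since φ is bijective, we find φ⁻¹(13): we need 65x ≡ 13 − 54 ≡ 26 (mod 67). Using 65⁻¹ = 33: x ≡ 33·26 = 858 = 12·67 + 54, so x = 54.
Check: φ(54) = 65·54 + 54 = 3564 = 53·67 + 13 ≡ 13 (mod 67).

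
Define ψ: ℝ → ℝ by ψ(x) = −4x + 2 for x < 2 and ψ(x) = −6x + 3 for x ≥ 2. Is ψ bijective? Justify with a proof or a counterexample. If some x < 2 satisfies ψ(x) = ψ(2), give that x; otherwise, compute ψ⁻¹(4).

-1/2

Both pieces are strictly decreasing (slopes −4 and −6), so each is injective on its own interval.
The left piece maps (−∞, 2) onto (−6, ∞); the right piece maps [2, ∞) onto (−∞, −9].
The images leave a gap (−6 has no preimage), so ψ is not surjective, hence not bijective.
Because the two images are disjoint, no x < 2 has ψ(x) = ψ(2), so we compute ψ⁻¹(4): 4 lies in (−6, ∞), so solve −4x + 2 = 4: x = (4 − 2)/(−4) = −1/2.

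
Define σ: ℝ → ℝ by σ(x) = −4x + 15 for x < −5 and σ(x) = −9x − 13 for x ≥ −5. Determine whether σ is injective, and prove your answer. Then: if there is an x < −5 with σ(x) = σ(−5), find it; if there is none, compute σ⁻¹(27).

-40/9

Both pieces are strictly decreasing (slopes −4 and −9), so each is injective on its own interval.
The left piece maps (−∞, −5) onto (35, ∞); the right piece maps [−5, ∞) onto (−∞, 32].
These images are disjoint, so no value is attained by both pieces. Therefore σ is injective.
Because the two images are disjoint, no x < −5 has σ(x) = σ(−5), so we compute σ⁻¹(27): 27 lies in (−∞, 32], so solve −9x − 13 = 27: x = (27 + 13)/(−9) = −40/9.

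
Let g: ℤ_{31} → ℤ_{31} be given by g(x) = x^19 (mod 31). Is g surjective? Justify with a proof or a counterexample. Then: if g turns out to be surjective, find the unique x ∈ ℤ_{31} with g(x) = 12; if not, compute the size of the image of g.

Since 31 is prime, the nonzero elements of ℤ_{31} form a cyclic group of order 30.
As gcd(19, 30) = 1, raising to the 19th power is a bijection on this group: if s^19 ≡ t^19 then (st^{−1})^19 = 1, and the only element of order dividing gcd(19, 30) = 1 is 1, so s = t.
With g(0) = 0 this makes g injective on all of ℤ_{31}, hence bijective (finite equal-size domain and codomain). In particular g is surjective.
Since g is surjective, we find the preimage of 12. The inverse of x ↦ x^19 on (ℤ_{31})^× is x ↦ x^19, because 19·19 = 361 = 12·30 + 1 ≡ 1 (mod 30) and x^{30} = 1 for x ≠ 0 (Fermat). So g⁻¹(12) = 12^19 mod 31.
Repeated squaring mod 31: 12^1 ≡ 12, 12^2 ≡ 12² = 144 ≡ 20, 12^4 ≡ 20² = 400 ≡ 28, 12^8 ≡ 28² = 784 ≡ 9, 12^16 ≡ 9² = 81 ≡ 19. Since 19 = 16 + 2 + 1, 12^19 ≡ 19·20·12: 19·20 = 380 ≡ 8, then 8·12 = 96 ≡ 3. So 12^19 ≡ 3 (mod 31).
Hence g⁻¹(12) = 3.

3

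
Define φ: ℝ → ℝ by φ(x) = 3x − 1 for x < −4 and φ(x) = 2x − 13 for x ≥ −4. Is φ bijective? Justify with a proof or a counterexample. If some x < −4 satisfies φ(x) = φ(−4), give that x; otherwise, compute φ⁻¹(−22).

-20/3

Both pieces are strictly increasing (slopes 3 and 2), so each is injective on its own interval.
The left piece maps (−∞, −4) onto (−∞, −13); the right piece maps [−4, ∞) onto [−21, ∞).
These images overlap. In particular φ(−4) = −21 (right piece), and solving 3x − 1 = −21 on the left piece gives x = −20/3 < −4.
So φ(−20/3) = φ(−4) with −20/3 ≠ −4, and φ is not injective, hence not bijective. This x = −20/3 is the requested value below −4.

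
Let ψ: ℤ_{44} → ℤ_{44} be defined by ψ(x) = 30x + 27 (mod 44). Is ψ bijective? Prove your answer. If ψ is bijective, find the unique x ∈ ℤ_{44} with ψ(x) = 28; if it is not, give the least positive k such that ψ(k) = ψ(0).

22

Recall: ψ is injective when ψ(u) = ψ(v) forces u = v.
We have gcd(30, 44) = 2 > 1. Taking u = 0 and v = 22: ψ(0) = 27 and ψ(22) = 30·22 + 27 = 687 ≡ 27 (mod 44).
So ψ(0) = ψ(22) while 0 ≠ 22, so ψ is not injective, hence not bijective.
Since ψ is not bijective, we find the least positive k with ψ(k) = ψ(0): this means 30k ≡ 0 (mod 44), i.e. 44 ∣ 30k. Since gcd(30, 44) = 2, dividing through by 2 this holds exactly when 22 ∣ 15k, and as gcd(15, 22) = 1, exactly when 22 ∣ k.
The smallest positive such k is 22.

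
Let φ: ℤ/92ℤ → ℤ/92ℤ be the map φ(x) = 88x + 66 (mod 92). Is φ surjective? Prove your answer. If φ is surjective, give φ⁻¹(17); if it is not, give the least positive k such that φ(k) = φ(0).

Recall that φ is surjective if every y in the codomain equals φ(x) for some x in the domain.
Since gcd(88, 92) = 4, we have 88x ≡ 0 (mod 4) for all x, so φ(x) ≡ 2 (mod 4).
But 0 ≢ 2 (mod 4), so 0 ∈ ℤ/92ℤ has no preimage. Hence φ is not surjective.
Since φ is not surjective, we find the least positive k with φ(k) = φ(0): this means 88k ≡ 0 (mod 92), i.e. 92 ∣ 88k. Since gcd(88, 92) = 4, dividing through by 4 this holds exactly when 23 ∣ 22k, and as gcd(22, 23) = 1, exactly when 23 ∣ k.
The smallest positive such k is 23.

23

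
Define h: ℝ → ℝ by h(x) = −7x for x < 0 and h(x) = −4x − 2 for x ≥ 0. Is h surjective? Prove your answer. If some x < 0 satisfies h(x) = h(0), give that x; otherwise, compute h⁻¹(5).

-5/7

Both pieces are strictly decreasing (slopes −7 and −4), so each is injective on its own interval.
The left piece maps (−∞, 0) onto (0, ∞); the right piece maps [0, ∞) onto (−∞, −2].
The union (0, ∞) ∪ (−∞, −2] omits the interval between 0 and −2; in particular 0 has no preimage. So h is not surjective.
Because the two images are disjoint, no x < 0 has h(x) = h(0), so we compute h⁻¹(5): 5 lies in (0, ∞), so solve −7x = 5: x = (5 − 0)/(−7) = −5/7.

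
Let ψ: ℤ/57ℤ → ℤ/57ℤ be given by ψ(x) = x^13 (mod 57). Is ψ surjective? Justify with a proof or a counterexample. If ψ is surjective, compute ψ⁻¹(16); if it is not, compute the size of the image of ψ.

Computing x^13 mod 57 for each x (by repeated squaring, reducing mod 57 at every step), the values ψ(0), ψ(1), …, ψ(56) are: 0, 1, 41, 33, 28, 17, 42, 7, 8, 6, 13, 11, 12, 34, 2, 48, 43, 35, 18, 19, 20, 3, 52, 47, 36, 4, 26, 27, 25, 32, 30, 31, 53, 21, 10, 5, 54, 37, 38, 39, 22, 14, 9, 55, 23, 45, 46, 44, 51, 49, 50, 15, 40, 29, 24, 16, 56.
Every element of ℤ/57ℤ appears exactly once in this list, so ψ is a bijection, and in particular surjective.
Since ψ is surjective, we read off the preimage of 16 from the same table: ψ(55) = 16, so ψ⁻¹(16) = 55.

55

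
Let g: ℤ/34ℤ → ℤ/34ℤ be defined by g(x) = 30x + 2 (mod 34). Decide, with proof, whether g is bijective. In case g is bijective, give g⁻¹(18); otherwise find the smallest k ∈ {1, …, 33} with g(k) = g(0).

We have gcd(30, 34) = 2 > 1. Taking x_1 = 0 and x_2 = 17: g(0) = 2 and g(17) = 30·17 + 2 = 512 ≡ 2 (mod 34).
So g(0) = g(17) while 0 ≠ 17, therefore g is not injective, hence not bijective.
Since g is not bijective, we find the least positive k with g(k) = g(0): this means 30k ≡ 0 (mod 34), i.e. 34 ∣ 30k. Since gcd(30, 34) = 2, dividing through by 2 this holds exactly when 17 ∣ 15k, and as gcd(15, 17) = 1, exactly when 17 ∣ k.
The smallest positive such k is 17.

17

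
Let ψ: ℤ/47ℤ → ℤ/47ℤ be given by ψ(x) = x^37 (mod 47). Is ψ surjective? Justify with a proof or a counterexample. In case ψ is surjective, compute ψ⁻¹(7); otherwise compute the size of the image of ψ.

Since 47 is prime, the nonzero elements of ℤ/47ℤ form a cyclic group of order 46.
As gcd(37, 46) = 1, raising to the 37th power is a bijection on this group: if u^37 ≡ v^37 then (uv^{−1})^37 = 1, and the only element of order dividing gcd(37, 46) = 1 is 1, so u = v.
With ψ(0) = 0 this makes ψ injective on all of ℤ/47ℤ, hence bijective (finite equal-size domain and codomain). In particular ψ is surjective.
Since ψ is surjective, we find the preimage of 7. The inverse of x ↦ x^37 on (ℤ/47ℤ)^× is x ↦ x^5, because 37·5 = 185 = 4·46 + 1 ≡ 1 (mod 46) and x^{46} = 1 for x ≠ 0 (Fermat). So ψ⁻¹(7) = 7^5 mod 47.
Repeated squaring mod 47: 7^1 ≡ 7, 7^2 ≡ 7² = 49 ≡ 2, 7^4 ≡ 2² = 4. Since 5 = 4 + 1, 7^5 ≡ 4·7: 4·7 = 28. So 7^5 ≡ 28 (mod 47).
Hence ψ⁻¹(7) = 28.

28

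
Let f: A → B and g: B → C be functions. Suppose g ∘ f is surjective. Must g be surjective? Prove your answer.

surjective

Let c ∈ C. Since g ∘ f is surjective, some a ∈ A has g(f(a)) = c. Then b = f(a) ∈ B satisfies g(b) = c. So g is surjective.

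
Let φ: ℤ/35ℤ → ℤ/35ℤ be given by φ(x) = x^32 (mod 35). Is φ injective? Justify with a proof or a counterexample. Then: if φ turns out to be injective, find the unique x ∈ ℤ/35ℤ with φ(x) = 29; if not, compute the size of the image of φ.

8

φ(3): Repeated squaring mod 35: 3^1 ≡ 3, 3^2 ≡ 3² = 9, 3^4 ≡ 9² = 81 ≡ 11, 3^8 ≡ 11² = 121 ≡ 16, 3^16 ≡ 16² = 256 ≡ 11, 3^32 ≡ 11² = 121 ≡ 16. So 3^32 ≡ 16 (mod 35).
φ(4): Repeated squaring mod 35: 4^1 ≡ 4, 4^2 ≡ 4² = 16, 4^4 ≡ 16² = 256 ≡ 11, 4^8 ≡ 11² = 121 ≡ 16, 4^16 ≡ 16² = 256 ≡ 11, 4^32 ≡ 11² = 121 ≡ 16. So 4^32 ≡ 16 (mod 35).
So φ(3) = φ(4) = 16 while 3 ≠ 4, thus φ is not injective.
Since φ is not injective, we determine |image(φ)|. Computing x^32 mod 35 for each x (by repeated squaring, reducing mod 35 at every step), the values φ(0), φ(1), …, φ(34) are: 0, 1, 11, 16, 16, 25, 1, 21, 1, 11, 30, 16, 11, 1, 21, 15, 11, 16, 16, 11, 15, 21, 1, 11, 16, 30, 11, 1, 21, 1, 25, 16, 16, 11, 1.
The distinct values are {0, 1, 11, 15, 16, 21, 25, 30}; there are 8 of them.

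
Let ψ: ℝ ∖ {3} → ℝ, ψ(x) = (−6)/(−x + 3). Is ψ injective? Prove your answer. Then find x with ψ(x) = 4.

Suppose ψ(x_1) = ψ(x_2). Cross-multiplying: (−6)(−x_2 + 3) = (−6)(−x_1 + 3).
Expanding both sides and cancelling the symmetric terms leaves −6·(x_1 − x_2) = 0. Since −6 ≠ 0, x_1 = x_2. Thus ψ is injective.
Solving ψ(x) = 4: cross-multiplying gives −6 = 4(−x + 3), which rearranges to 4x = 18, so x = 9/2.

9/2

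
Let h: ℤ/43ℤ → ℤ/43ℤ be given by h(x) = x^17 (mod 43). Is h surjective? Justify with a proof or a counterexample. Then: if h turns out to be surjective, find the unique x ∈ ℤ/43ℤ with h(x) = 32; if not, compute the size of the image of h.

Since 43 is prime, the nonzero elements of ℤ/43ℤ form a cyclic group of order 42.
As gcd(17, 42) = 1, raising to the 17th power is a bijection on this group: if s^17 ≡ t^17 then (st^{−1})^17 = 1, and the only element of order dividing gcd(17, 42) = 1 is 1, so s = t.
With h(0) = 0 this makes h injective on all of ℤ/43ℤ, hence bijective (finite equal-size domain and codomain). In particular h is surjective.
Since h is surjective, we find the preimage of 32. The inverse of x ↦ x^17 on (ℤ/43ℤ)^× is x ↦ x^5, because 17·5 = 85 = 2·42 + 1 ≡ 1 (mod 42) and x^{42} = 1 for x ≠ 0 (Fermat). So h⁻¹(32) = 32^5 mod 43.
Repeated squaring mod 43: 32^1 ≡ 32, 32^2 ≡ 32² = 1024 ≡ 35, 32^4 ≡ 35² = 1225 ≡ 21. Since 5 = 4 + 1, 32^5 ≡ 21·32: 21·32 = 672 ≡ 27. So 32^5 ≡ 27 (mod 43).
Hence h⁻¹(32) = 27.

27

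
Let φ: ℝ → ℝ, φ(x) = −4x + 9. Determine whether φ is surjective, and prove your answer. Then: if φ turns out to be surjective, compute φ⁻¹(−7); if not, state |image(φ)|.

4

Recall that surjectivity means every element of the codomain has a preimage under φ.
For any y ∈ ℝ, x = (y − 9)/(−4) satisfies φ(x) = y.
Hence φ is surjective.
Since φ is surjective, we compute φ⁻¹(−7) = (−7 − 9)/(−4) = 4.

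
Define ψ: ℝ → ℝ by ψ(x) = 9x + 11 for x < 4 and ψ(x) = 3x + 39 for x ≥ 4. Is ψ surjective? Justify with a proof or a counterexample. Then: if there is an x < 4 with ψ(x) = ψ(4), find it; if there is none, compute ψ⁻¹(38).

Both pieces are strictly increasing (slopes 9 and 3), so each is injective on its own interval.
The left piece maps (−∞, 4) onto (−∞, 47); the right piece maps [4, ∞) onto [51, ∞).
The union (−∞, 47) ∪ [51, ∞) omits the interval between 47 and 51; in particular 47 has no preimage. So ψ is not surjective.
Because the two images are disjoint, no x < 4 has ψ(x) = ψ(4), so we compute ψ⁻¹(38): 38 lies in (−∞, 47), so solve 9x + 11 = 38: x = (38 − 11)/9 = 3.

3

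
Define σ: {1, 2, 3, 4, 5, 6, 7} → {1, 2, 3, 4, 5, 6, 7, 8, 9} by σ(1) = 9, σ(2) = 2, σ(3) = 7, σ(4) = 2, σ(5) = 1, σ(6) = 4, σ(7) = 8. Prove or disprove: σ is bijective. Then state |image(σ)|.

σ(2) = 2 = σ(4) with 2 ≠ 4, so σ is not injective, hence not bijective.
The image of σ is {1, 2, 4, 7, 8, 9}, which has 6 elements.

6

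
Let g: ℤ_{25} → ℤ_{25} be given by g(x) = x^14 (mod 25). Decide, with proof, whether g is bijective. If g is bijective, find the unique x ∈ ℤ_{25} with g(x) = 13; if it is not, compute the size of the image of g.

11

g(0) = 0^14 = 0.
g(5): Repeated squaring mod 25: 5^1 ≡ 5, 5^2 ≡ 5² = 25 ≡ 0, 5^4 ≡ 0² = 0, 5^8 ≡ 0² = 0. Since 14 = 8 + 4 + 2, 5^14 ≡ 0·0·0: 0·0 = 0, then 0·0 = 0. So 5^14 ≡ 0 (mod 25).
So g(0) = g(5) = 0 while 0 ≠ 5, therefore g is not injective, hence not bijective.
Since g is not bijective, we determine |image(g)|. Computing x^14 mod 25 for each x (by repeated squaring, reducing mod 25 at every step), the values g(0), g(1), …, g(24) are: 0, 1, 9, 19, 6, 0, 21, 24, 4, 11, 0, 16, 14, 14, 16, 0, 11, 4, 24, 21, 0, 6, 19, 9, 1.
The distinct values are {0, 1, 4, 6, 9, 11, 14, 16, 19, 21, 24}; there are 11 of them.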